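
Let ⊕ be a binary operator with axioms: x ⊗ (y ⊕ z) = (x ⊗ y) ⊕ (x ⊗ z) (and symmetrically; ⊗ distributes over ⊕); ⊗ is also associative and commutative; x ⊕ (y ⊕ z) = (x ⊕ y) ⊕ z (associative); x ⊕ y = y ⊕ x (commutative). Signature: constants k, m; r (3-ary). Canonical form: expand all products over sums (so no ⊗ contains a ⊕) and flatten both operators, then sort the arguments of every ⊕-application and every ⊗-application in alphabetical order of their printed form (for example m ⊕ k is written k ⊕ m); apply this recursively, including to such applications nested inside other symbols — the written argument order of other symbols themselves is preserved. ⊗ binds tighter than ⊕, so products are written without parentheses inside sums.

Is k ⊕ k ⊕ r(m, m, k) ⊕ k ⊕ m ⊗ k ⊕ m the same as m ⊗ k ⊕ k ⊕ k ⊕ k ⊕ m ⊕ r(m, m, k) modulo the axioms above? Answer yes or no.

Answer: yes — both canonical forms are k ⊕ k ⊕ k ⊕ k ⊗ m ⊕ m ⊕ r(m, m, k)

Derivation:
Left:  k ⊕ k ⊕ r(m, m, k) ⊕ k ⊕ m ⊗ k ⊕ m
  Merge nested applications:  k ⊕ k ⊕ r(m, m, k) ⊕ k ⊕ k ⊗ m ⊕ m
  Sort:  k ⊕ k ⊕ k ⊕ k ⊗ m ⊕ m ⊕ r(m, m, k)
Right:  m ⊗ k ⊕ k ⊕ k ⊕ k ⊕ m ⊕ r(m, m, k)
  Un-nest:  k ⊗ m ⊕ k ⊕ k ⊕ k ⊕ m ⊕ r(m, m, k)
  Order the arguments:  k ⊕ k ⊕ k ⊕ k ⊗ m ⊕ m ⊕ r(m, m, k)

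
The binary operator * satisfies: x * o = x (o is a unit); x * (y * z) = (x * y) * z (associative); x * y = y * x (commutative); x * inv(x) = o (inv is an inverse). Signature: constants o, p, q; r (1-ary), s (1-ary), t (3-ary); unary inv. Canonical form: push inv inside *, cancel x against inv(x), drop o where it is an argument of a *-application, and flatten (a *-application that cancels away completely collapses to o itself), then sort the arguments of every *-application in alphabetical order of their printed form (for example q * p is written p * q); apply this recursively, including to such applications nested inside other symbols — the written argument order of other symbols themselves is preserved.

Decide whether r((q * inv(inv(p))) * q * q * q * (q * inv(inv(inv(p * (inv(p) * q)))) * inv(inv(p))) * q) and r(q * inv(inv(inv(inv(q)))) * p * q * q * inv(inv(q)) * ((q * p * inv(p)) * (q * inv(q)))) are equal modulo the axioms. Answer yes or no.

Answer: no — r(p * p * q * q * q * q * q) vs r(p * q * q * q * q * q * q)

Derivation:
Left:  r((q * inv(inv(p))) * q * q * q * (q * inv(inv(inv(p * (inv(p) * q)))) * inv(inv(p))) * q)
  Descend into:  (q * inv(inv(p))) * q * q * q * (q * inv(inv(inv(p * (inv(p) * q)))) * inv(inv(p))) * q
  Push inv inside:  distribute inv over * and collapse double inv
  Collect terms:  q * q * q * q * q * p * p
  Order the arguments:  p * p * q * q * q * q * q
  Put back:  r(p * p * q * q * q * q * q)
Right:  r(q * inv(inv(inv(inv(q)))) * p * q * q * inv(inv(q)) * ((q * p * inv(p)) * (q * inv(q))))
  Work inside:  q * inv(inv(inv(inv(q)))) * p * q * q * inv(inv(q)) * ((q * p * inv(p)) * (q * inv(q)))
  Push inv inside:  distribute inv over * and collapse double inv
  Collect:  q * q * q * q * q * q * p
  Order the arguments:  p * q * q * q * q * q * q
  Rebuild:  r(p * q * q * q * q * q * q)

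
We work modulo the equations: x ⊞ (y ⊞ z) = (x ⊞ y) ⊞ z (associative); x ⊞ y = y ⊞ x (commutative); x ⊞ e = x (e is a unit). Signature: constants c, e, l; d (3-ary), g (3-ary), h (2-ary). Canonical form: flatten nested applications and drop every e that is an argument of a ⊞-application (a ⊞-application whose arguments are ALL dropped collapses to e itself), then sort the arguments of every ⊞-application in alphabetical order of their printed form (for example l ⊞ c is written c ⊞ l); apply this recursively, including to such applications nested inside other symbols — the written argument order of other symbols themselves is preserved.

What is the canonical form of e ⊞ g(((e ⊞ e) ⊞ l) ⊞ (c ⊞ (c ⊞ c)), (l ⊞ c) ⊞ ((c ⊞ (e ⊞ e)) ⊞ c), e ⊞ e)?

Simplify inside:  g(((e ⊞ e) ⊞ l) ⊞ (c ⊞ (c ⊞ c)), (l ⊞ c) ⊞ ((c ⊞ (e ⊞ e)) ⊞ c), e ⊞ e)  →  g(c ⊞ c ⊞ c ⊞ l, c ⊞ c ⊞ c ⊞ l, e)
Unit:  drop e
Sort arguments:  g(c ⊞ c ⊞ c ⊞ l, c ⊞ c ⊞ c ⊞ l, e)

Answer: g(c ⊞ c ⊞ c ⊞ l, c ⊞ c ⊞ c ⊞ l, e)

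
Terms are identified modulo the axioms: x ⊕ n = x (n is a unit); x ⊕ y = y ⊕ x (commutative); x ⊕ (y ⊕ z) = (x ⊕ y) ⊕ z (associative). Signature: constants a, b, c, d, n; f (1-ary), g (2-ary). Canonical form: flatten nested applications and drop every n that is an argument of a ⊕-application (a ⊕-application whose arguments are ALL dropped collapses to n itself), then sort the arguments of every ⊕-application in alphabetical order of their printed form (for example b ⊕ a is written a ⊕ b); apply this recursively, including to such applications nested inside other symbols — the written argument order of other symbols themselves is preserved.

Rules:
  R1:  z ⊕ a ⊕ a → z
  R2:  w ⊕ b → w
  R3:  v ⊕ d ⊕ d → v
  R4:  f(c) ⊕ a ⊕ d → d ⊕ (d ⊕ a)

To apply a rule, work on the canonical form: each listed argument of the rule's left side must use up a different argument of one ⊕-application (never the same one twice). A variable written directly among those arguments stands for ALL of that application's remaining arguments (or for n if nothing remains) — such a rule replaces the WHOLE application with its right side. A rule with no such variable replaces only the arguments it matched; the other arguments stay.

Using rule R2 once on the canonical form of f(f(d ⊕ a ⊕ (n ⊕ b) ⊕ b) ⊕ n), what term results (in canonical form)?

Canonical form:  f(f(a ⊕ b ⊕ b ⊕ d))
Match R2:  consume b;  w := a ⊕ b ⊕ d
The variable takes the whole remainder — replace the entire application.
Giving:  f(f(a ⊕ b ⊕ d))

Answer: f(f(a ⊕ b ⊕ d))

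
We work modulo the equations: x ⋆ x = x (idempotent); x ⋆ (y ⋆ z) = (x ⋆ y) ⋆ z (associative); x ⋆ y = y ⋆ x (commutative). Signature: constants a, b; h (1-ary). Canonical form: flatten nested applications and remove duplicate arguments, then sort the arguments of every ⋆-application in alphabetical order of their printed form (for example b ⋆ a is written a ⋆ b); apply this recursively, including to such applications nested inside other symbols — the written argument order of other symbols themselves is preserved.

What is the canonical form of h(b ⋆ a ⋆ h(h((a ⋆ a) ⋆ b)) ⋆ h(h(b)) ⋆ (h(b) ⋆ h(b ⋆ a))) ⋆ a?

Canonicalize subterm:  h(b ⋆ a ⋆ h(h((a ⋆ a) ⋆ b)) ⋆ h(h(b)) ⋆ (h(b) ⋆ h(b ⋆ a)))  →  h(a ⋆ b ⋆ h(a ⋆ b) ⋆ h(b) ⋆ h(h(a ⋆ b)) ⋆ h(h(b)))
Sort arguments:  a ⋆ h(a ⋆ b ⋆ h(a ⋆ b) ⋆ h(b) ⋆ h(h(a ⋆ b)) ⋆ h(h(b)))

Answer: a ⋆ h(a ⋆ b ⋆ h(a ⋆ b) ⋆ h(b) ⋆ h(h(a ⋆ b)) ⋆ h(h(b)))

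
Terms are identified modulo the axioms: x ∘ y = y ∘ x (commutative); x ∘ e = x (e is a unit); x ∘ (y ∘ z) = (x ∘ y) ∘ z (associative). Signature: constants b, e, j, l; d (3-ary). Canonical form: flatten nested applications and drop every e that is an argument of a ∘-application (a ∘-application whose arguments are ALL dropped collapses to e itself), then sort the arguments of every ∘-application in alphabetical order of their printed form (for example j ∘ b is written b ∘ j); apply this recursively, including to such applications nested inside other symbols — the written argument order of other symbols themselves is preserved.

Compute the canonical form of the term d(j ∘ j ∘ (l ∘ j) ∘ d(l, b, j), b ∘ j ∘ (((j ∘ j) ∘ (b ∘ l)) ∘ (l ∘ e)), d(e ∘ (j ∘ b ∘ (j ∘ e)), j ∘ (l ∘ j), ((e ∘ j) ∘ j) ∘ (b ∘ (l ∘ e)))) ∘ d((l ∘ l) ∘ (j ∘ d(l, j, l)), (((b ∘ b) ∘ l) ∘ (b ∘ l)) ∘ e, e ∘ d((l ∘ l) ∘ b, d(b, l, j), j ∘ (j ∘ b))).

Canonicalize subterm:  d(j ∘ j ∘ (l ∘ j) ∘ d(l, b, j), b ∘ j ∘ (((j ∘ j) ∘ (b ∘ l)) ∘ (l ∘ e)), d(e ∘ (j ∘ b ∘ (j ∘ e)), j ∘ (l ∘ j), ((e ∘ j) ∘ j) ∘ (b ∘ (l ∘ e))))  →  d(d(l, b, j) ∘ j ∘ j ∘ j ∘ l, b ∘ b ∘ j ∘ j ∘ j ∘ l ∘ l, d(b ∘ j ∘ j, j ∘ j ∘ l, b ∘ j ∘ j ∘ l))
Simplify inside:  d((l ∘ l) ∘ (j ∘ d(l, j, l)), (((b ∘ b) ∘ l) ∘ (b ∘ l)) ∘ e, e ∘ d((l ∘ l) ∘ b, d(b, l, j), j ∘ (j ∘ b)))  →  d(d(l, j, l) ∘ j ∘ l ∘ l, b ∘ b ∘ b ∘ l ∘ l, d(b ∘ l ∘ l, d(b, l, j), b ∘ j ∘ j))
Order the arguments:  d(d(l, b, j) ∘ j ∘ j ∘ j ∘ l, b ∘ b ∘ j ∘ j ∘ j ∘ l ∘ l, d(b ∘ j ∘ j, j ∘ j ∘ l, b ∘ j ∘ j ∘ l)) ∘ d(d(l, j, l) ∘ j ∘ l ∘ l, b ∘ b ∘ b ∘ l ∘ l, d(b ∘ l ∘ l, d(b, l, j), b ∘ j ∘ j))

Answer: d(d(l, b, j) ∘ j ∘ j ∘ j ∘ l, b ∘ b ∘ j ∘ j ∘ j ∘ l ∘ l, d(b ∘ j ∘ j, j ∘ j ∘ l, b ∘ j ∘ j ∘ l)) ∘ d(d(l, j, l) ∘ j ∘ l ∘ l, b ∘ b ∘ b ∘ l ∘ l, d(b ∘ l ∘ l, d(b, l, j), b ∘ j ∘ j))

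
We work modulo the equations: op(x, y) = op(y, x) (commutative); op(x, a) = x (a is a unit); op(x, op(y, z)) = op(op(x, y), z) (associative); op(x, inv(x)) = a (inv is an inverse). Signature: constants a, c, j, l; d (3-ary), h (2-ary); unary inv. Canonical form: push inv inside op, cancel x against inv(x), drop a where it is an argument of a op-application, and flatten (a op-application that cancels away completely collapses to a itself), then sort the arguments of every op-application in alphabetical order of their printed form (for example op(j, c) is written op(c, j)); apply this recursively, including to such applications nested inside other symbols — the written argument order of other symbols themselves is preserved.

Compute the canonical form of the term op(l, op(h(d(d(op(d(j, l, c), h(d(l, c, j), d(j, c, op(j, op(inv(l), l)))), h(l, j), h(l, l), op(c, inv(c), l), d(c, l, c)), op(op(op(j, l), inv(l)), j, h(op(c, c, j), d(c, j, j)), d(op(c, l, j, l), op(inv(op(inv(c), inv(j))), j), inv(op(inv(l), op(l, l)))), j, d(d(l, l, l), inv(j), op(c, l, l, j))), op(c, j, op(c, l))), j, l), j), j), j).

Push inv inside:  distribute inv over op and collapse double inv
Combine occurrences:  op(l, h(d(d(op(d(c, l, c), d(j, l, c), h(d(l, c, j), d(j, c, j)), h(l, j), h(l, l), l), op(d(d(l, l, l), inv(j), op(c, j, l, l)), d(op(c, j, l, l), op(c, j, j), inv(l)), h(op(c, c, j), d(c, j, j)), j, j, j), op(c, c, j, l)), j, l), j), j, j)
Order the arguments:  op(h(d(d(op(d(c, l, c), d(j, l, c), h(d(l, c, j), d(j, c, j)), h(l, j), h(l, l), l), op(d(d(l, l, l), inv(j), op(c, j, l, l)), d(op(c, j, l, l), op(c, j, j), inv(l)), h(op(c, c, j), d(c, j, j)), j, j, j), op(c, c, j, l)), j, l), j), j, j, l)

Answer: op(h(d(d(op(d(c, l, c), d(j, l, c), h(d(l, c, j), d(j, c, j)), h(l, j), h(l, l), l), op(d(d(l, l, l), inv(j), op(c, j, l, l)), d(op(c, j, l, l), op(c, j, j), inv(l)), h(op(c, c, j), d(c, j, j)), j, j, j), op(c, c, j, l)), j, l), j), j, j, l)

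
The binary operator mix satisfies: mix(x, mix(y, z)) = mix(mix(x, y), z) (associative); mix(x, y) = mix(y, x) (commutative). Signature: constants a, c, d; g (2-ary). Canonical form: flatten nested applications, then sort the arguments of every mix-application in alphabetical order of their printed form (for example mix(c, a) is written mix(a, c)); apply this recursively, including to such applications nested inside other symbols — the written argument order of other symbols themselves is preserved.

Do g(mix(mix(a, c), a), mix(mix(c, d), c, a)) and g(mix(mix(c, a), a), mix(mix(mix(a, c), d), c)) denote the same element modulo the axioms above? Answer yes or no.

Answer: yes — both canonical forms are g(mix(a, a, c), mix(a, c, c, d))

Derivation:
Left:  g(mix(mix(a, c), a), mix(mix(c, d), c, a))
  Focus inside:  mix(mix(c, d), c, a)
  Flatten:  mix(c, d, c, a)
  Sort arguments:  mix(a, c, c, d)
  Rebuild:  g(mix(a, a, c), mix(a, c, c, d))
Right:  g(mix(mix(c, a), a), mix(mix(mix(a, c), d), c))
  Descend into:  mix(mix(mix(a, c), d), c)
  Flatten:  mix(a, c, d, c)
  Sort:  mix(a, c, c, d)
  Put back:  g(mix(a, a, c), mix(a, c, c, d))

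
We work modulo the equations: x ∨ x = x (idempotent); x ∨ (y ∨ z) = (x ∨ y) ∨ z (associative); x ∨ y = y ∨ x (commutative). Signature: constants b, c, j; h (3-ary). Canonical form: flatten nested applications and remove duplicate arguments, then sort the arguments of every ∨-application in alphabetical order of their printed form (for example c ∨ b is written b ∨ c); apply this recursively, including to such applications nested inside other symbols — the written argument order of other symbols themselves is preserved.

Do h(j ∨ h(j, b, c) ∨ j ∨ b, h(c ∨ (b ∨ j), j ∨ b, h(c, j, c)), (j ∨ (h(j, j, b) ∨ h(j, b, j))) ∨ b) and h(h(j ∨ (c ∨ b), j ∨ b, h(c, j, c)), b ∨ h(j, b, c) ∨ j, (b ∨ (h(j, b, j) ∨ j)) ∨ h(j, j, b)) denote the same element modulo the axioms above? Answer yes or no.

Left:  h(j ∨ h(j, b, c) ∨ j ∨ b, h(c ∨ (b ∨ j), j ∨ b, h(c, j, c)), (j ∨ (h(j, j, b) ∨ h(j, b, j))) ∨ b)
  Focus inside:  (j ∨ (h(j, j, b) ∨ h(j, b, j))) ∨ b
  Merge nested applications:  j ∨ h(j, j, b) ∨ h(j, b, j) ∨ b
  Sort arguments:  b ∨ h(j, b, j) ∨ h(j, j, b) ∨ j
  Rebuild:  h(b ∨ h(j, b, c) ∨ j, h(b ∨ c ∨ j, b ∨ j, h(c, j, c)), b ∨ h(j, b, j) ∨ h(j, j, b) ∨ j)
Right:  h(h(j ∨ (c ∨ b), j ∨ b, h(c, j, c)), b ∨ h(j, b, c) ∨ j, (b ∨ (h(j, b, j) ∨ j)) ∨ h(j, j, b))
  Focus inside:  (b ∨ (h(j, b, j) ∨ j)) ∨ h(j, j, b)
  Flatten:  b ∨ h(j, b, j) ∨ j ∨ h(j, j, b)
  Order the arguments:  b ∨ h(j, b, j) ∨ h(j, j, b) ∨ j
  Rebuild:  h(h(b ∨ c ∨ j, b ∨ j, h(c, j, c)), b ∨ h(j, b, c) ∨ j, b ∨ h(j, b, j) ∨ h(j, j, b) ∨ j)

Answer: no — h(b ∨ h(j, b, c) ∨ j, h(b ∨ c ∨ j, b ∨ j, h(c, j, c)), b ∨ h(j, b, j) ∨ h(j, j, b) ∨ j) vs h(h(b ∨ c ∨ j, b ∨ j, h(c, j, c)), b ∨ h(j, b, c) ∨ j, b ∨ h(j, b, j) ∨ h(j, j, b) ∨ j)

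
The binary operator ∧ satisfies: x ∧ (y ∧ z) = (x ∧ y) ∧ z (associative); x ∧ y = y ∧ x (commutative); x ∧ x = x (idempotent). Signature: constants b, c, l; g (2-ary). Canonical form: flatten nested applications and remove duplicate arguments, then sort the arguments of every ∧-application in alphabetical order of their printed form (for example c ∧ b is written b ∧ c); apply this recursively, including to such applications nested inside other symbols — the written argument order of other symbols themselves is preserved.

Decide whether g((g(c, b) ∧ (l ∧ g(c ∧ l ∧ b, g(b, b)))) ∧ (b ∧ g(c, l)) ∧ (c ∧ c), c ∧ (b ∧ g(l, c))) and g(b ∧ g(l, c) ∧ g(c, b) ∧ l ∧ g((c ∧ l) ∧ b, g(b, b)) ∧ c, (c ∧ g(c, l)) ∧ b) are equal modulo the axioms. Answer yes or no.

Answer: no — g(b ∧ c ∧ g(b ∧ c ∧ l, g(b, b)) ∧ g(c, b) ∧ g(c, l) ∧ l, b ∧ c ∧ g(l, c)) vs g(b ∧ c ∧ g(b ∧ c ∧ l, g(b, b)) ∧ g(c, b) ∧ g(l, c) ∧ l, b ∧ c ∧ g(c, l))

Derivation:
Left:  g((g(c, b) ∧ (l ∧ g(c ∧ l ∧ b, g(b, b)))) ∧ (b ∧ g(c, l)) ∧ (c ∧ c), c ∧ (b ∧ g(l, c)))
  Descend into:  (g(c, b) ∧ (l ∧ g(c ∧ l ∧ b, g(b, b)))) ∧ (b ∧ g(c, l)) ∧ (c ∧ c)
  Un-nest:  g(c, b) ∧ l ∧ g(c ∧ l ∧ b, g(b, b)) ∧ b ∧ g(c, l) ∧ c ∧ c
  Simplify inside:  g(c ∧ l ∧ b, g(b, b))  →  g(b ∧ c ∧ l, g(b, b))
  Drop duplicates:  drop duplicate c
  Sort:  b ∧ c ∧ g(b ∧ c ∧ l, g(b, b)) ∧ g(c, b) ∧ g(c, l) ∧ l
  Reassemble:  g(b ∧ c ∧ g(b ∧ c ∧ l, g(b, b)) ∧ g(c, b) ∧ g(c, l) ∧ l, b ∧ c ∧ g(l, c))
Right:  g(b ∧ g(l, c) ∧ g(c, b) ∧ l ∧ g((c ∧ l) ∧ b, g(b, b)) ∧ c, (c ∧ g(c, l)) ∧ b)
  Descend into:  b ∧ g(l, c) ∧ g(c, b) ∧ l ∧ g((c ∧ l) ∧ b, g(b, b)) ∧ c
  Canonicalize subterm:  g((c ∧ l) ∧ b, g(b, b))  →  g(b ∧ c ∧ l, g(b, b))
  Sort:  b ∧ c ∧ g(b ∧ c ∧ l, g(b, b)) ∧ g(c, b) ∧ g(l, c) ∧ l
  Rebuild:  g(b ∧ c ∧ g(b ∧ c ∧ l, g(b, b)) ∧ g(c, b) ∧ g(l, c) ∧ l, b ∧ c ∧ g(c, l))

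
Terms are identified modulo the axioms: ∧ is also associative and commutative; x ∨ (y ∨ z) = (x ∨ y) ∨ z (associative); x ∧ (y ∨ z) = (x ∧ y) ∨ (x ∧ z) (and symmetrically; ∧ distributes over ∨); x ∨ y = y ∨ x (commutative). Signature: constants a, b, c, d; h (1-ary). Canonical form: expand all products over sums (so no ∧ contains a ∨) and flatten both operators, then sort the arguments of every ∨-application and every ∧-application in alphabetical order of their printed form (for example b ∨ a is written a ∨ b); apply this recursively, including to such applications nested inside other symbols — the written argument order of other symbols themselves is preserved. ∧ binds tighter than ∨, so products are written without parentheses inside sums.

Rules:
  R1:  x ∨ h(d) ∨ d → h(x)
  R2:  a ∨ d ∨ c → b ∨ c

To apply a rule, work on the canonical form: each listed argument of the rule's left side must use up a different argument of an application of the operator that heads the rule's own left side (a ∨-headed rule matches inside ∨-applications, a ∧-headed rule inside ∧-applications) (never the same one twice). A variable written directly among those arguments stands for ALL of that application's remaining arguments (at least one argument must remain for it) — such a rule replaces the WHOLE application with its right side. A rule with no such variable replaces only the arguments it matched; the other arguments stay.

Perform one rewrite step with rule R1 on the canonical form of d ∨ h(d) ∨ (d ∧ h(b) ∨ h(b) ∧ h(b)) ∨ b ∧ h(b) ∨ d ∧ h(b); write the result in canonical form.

Canonical form:  b ∧ h(b) ∨ d ∨ d ∧ h(b) ∨ d ∧ h(b) ∨ h(b) ∧ h(b) ∨ h(d)
Apply R1:  consuming d, h(d);  x := b ∧ h(b) ∨ d ∧ h(b) ∨ d ∧ h(b) ∨ h(b) ∧ h(b)
Every leftover argument binds to the variable; the entire application is replaced.
Result:  h(b ∧ h(b) ∨ d ∧ h(b) ∨ d ∧ h(b) ∨ h(b) ∧ h(b))

Answer: h(b ∧ h(b) ∨ d ∧ h(b) ∨ d ∧ h(b) ∨ h(b) ∧ h(b))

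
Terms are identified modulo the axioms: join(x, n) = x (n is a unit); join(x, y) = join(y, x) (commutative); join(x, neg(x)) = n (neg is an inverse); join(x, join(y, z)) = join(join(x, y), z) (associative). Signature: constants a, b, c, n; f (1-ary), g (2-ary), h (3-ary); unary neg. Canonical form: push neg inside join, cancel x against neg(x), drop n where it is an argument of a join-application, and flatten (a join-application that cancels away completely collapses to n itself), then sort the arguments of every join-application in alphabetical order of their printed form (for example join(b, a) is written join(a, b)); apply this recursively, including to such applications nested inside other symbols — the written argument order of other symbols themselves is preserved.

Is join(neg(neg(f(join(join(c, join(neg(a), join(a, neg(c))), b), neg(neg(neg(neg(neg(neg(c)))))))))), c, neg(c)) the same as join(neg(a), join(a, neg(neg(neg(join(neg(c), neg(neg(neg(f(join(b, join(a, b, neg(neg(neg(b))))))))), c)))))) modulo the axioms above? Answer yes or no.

Left:  join(neg(neg(f(join(join(c, join(neg(a), join(a, neg(c))), b), neg(neg(neg(neg(neg(neg(c)))))))))), c, neg(c))
  Push neg inside:  distribute neg over join and collapse double neg
  Cancel inverse pairs:  c cancels
  Combine occurrences:  f(join(b, c))
Right:  join(neg(a), join(a, neg(neg(neg(join(neg(c), neg(neg(neg(f(join(b, join(a, b, neg(neg(neg(b))))))))), c))))))
  Push neg inside:  distribute neg over join and collapse double neg
  Cancel:  a cancels; c cancels
  Collect:  f(join(a, b))

Answer: no — f(join(b, c)) vs f(join(a, b))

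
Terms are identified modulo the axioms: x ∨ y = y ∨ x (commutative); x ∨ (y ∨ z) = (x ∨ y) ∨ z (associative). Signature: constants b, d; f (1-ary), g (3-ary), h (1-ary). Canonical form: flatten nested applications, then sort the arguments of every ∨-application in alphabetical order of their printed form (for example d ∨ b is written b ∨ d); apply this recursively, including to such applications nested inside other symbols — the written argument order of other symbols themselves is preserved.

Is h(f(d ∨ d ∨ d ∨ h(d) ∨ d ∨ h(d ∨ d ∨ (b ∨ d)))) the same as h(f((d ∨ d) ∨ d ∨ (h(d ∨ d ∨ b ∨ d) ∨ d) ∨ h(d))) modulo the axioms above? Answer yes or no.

Answer: yes — both canonical forms are h(f(d ∨ d ∨ d ∨ d ∨ h(b ∨ d ∨ d ∨ d) ∨ h(d)))

Derivation:
Left:  h(f(d ∨ d ∨ d ∨ h(d) ∨ d ∨ h(d ∨ d ∨ (b ∨ d))))
  Descend into:  d ∨ d ∨ d ∨ h(d) ∨ d ∨ h(d ∨ d ∨ (b ∨ d))
  Canonicalize subterm:  h(d ∨ d ∨ (b ∨ d))  →  h(b ∨ d ∨ d ∨ d)
  Order the arguments:  d ∨ d ∨ d ∨ d ∨ h(b ∨ d ∨ d ∨ d) ∨ h(d)
  Reassemble:  h(f(d ∨ d ∨ d ∨ d ∨ h(b ∨ d ∨ d ∨ d) ∨ h(d)))
Right:  h(f((d ∨ d) ∨ d ∨ (h(d ∨ d ∨ b ∨ d) ∨ d) ∨ h(d)))
  Descend into:  (d ∨ d) ∨ d ∨ (h(d ∨ d ∨ b ∨ d) ∨ d) ∨ h(d)
  Un-nest:  d ∨ d ∨ d ∨ h(d ∨ d ∨ b ∨ d) ∨ d ∨ h(d)
  Simplify inside:  h(d ∨ d ∨ b ∨ d)  →  h(b ∨ d ∨ d ∨ d)
  Order the arguments:  d ∨ d ∨ d ∨ d ∨ h(b ∨ d ∨ d ∨ d) ∨ h(d)
  Put back:  h(f(d ∨ d ∨ d ∨ d ∨ h(b ∨ d ∨ d ∨ d) ∨ h(d)))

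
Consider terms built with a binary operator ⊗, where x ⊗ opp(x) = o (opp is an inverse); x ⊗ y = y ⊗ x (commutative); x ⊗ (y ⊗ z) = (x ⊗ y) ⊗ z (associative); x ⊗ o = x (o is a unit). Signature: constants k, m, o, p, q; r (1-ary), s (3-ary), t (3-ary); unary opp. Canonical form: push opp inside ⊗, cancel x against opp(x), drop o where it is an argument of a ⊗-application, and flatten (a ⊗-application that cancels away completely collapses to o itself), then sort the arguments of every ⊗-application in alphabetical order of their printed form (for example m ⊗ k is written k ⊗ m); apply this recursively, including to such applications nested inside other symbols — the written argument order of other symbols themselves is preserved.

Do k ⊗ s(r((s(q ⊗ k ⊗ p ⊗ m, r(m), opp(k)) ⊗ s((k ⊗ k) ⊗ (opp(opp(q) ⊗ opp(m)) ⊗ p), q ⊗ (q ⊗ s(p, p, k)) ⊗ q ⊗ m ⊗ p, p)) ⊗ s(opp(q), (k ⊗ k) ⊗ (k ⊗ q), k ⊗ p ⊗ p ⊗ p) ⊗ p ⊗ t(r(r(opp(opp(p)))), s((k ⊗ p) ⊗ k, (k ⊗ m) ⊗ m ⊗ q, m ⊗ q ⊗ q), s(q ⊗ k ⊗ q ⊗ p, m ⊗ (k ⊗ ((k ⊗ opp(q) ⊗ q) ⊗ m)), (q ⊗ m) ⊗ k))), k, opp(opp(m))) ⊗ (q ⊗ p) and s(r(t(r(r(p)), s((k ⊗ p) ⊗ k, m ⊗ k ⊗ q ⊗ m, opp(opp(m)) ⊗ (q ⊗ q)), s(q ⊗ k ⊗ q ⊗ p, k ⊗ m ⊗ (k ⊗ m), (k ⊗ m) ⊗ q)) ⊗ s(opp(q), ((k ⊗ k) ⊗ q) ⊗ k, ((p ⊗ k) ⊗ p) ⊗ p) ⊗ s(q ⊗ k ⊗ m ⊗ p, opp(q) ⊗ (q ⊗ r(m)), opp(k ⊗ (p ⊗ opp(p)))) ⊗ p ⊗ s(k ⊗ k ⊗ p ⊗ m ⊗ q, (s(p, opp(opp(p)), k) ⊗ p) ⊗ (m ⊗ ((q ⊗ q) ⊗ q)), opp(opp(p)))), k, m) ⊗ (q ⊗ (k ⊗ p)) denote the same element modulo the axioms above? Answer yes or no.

Left:  k ⊗ s(r((s(q ⊗ k ⊗ p ⊗ m, r(m), opp(k)) ⊗ s((k ⊗ k) ⊗ (opp(opp(q) ⊗ opp(m)) ⊗ p), q ⊗ (q ⊗ s(p, p, k)) ⊗ q ⊗ m ⊗ p, p)) ⊗ s(opp(q), (k ⊗ k) ⊗ (k ⊗ q), k ⊗ p ⊗ p ⊗ p) ⊗ p ⊗ t(r(r(opp(opp(p)))), s((k ⊗ p) ⊗ k, (k ⊗ m) ⊗ m ⊗ q, m ⊗ q ⊗ q), s(q ⊗ k ⊗ q ⊗ p, m ⊗ (k ⊗ ((k ⊗ opp(q) ⊗ q) ⊗ m)), (q ⊗ m) ⊗ k))), k, opp(opp(m))) ⊗ (q ⊗ p)
  Push opp inside:  distribute opp over ⊗ and collapse double opp
  Combine occurrences:  k ⊗ s(r(p ⊗ s(k ⊗ k ⊗ m ⊗ p ⊗ q, m ⊗ p ⊗ q ⊗ q ⊗ q ⊗ s(p, p, k), p) ⊗ s(k ⊗ m ⊗ p ⊗ q, r(m), opp(k)) ⊗ s(opp(q), k ⊗ k ⊗ k ⊗ q, k ⊗ p ⊗ p ⊗ p) ⊗ t(r(r(p)), s(k ⊗ k ⊗ p, k ⊗ m ⊗ m ⊗ q, m ⊗ q ⊗ q), s(k ⊗ p ⊗ q ⊗ q, k ⊗ k ⊗ m ⊗ m, k ⊗ m ⊗ q))), k, m) ⊗ q ⊗ p
  Sort arguments:  k ⊗ p ⊗ q ⊗ s(r(p ⊗ s(k ⊗ k ⊗ m ⊗ p ⊗ q, m ⊗ p ⊗ q ⊗ q ⊗ q ⊗ s(p, p, k), p) ⊗ s(k ⊗ m ⊗ p ⊗ q, r(m), opp(k)) ⊗ s(opp(q), k ⊗ k ⊗ k ⊗ q, k ⊗ p ⊗ p ⊗ p) ⊗ t(r(r(p)), s(k ⊗ k ⊗ p, k ⊗ m ⊗ m ⊗ q, m ⊗ q ⊗ q), s(k ⊗ p ⊗ q ⊗ q, k ⊗ k ⊗ m ⊗ m, k ⊗ m ⊗ q))), k, m)
Right:  s(r(t(r(r(p)), s((k ⊗ p) ⊗ k, m ⊗ k ⊗ q ⊗ m, opp(opp(m)) ⊗ (q ⊗ q)), s(q ⊗ k ⊗ q ⊗ p, k ⊗ m ⊗ (k ⊗ m), (k ⊗ m) ⊗ q)) ⊗ s(opp(q), ((k ⊗ k) ⊗ q) ⊗ k, ((p ⊗ k) ⊗ p) ⊗ p) ⊗ s(q ⊗ k ⊗ m ⊗ p, opp(q) ⊗ (q ⊗ r(m)), opp(k ⊗ (p ⊗ opp(p)))) ⊗ p ⊗ s(k ⊗ k ⊗ p ⊗ m ⊗ q, (s(p, opp(opp(p)), k) ⊗ p) ⊗ (m ⊗ ((q ⊗ q) ⊗ q)), opp(opp(p)))), k, m) ⊗ (q ⊗ (k ⊗ p))
  Push opp inside:  distribute opp over ⊗ and collapse double opp
  Combine occurrences:  s(r(p ⊗ s(k ⊗ k ⊗ m ⊗ p ⊗ q, m ⊗ p ⊗ q ⊗ q ⊗ q ⊗ s(p, p, k), p) ⊗ s(k ⊗ m ⊗ p ⊗ q, r(m), opp(k)) ⊗ s(opp(q), k ⊗ k ⊗ k ⊗ q, k ⊗ p ⊗ p ⊗ p) ⊗ t(r(r(p)), s(k ⊗ k ⊗ p, k ⊗ m ⊗ m ⊗ q, m ⊗ q ⊗ q), s(k ⊗ p ⊗ q ⊗ q, k ⊗ k ⊗ m ⊗ m, k ⊗ m ⊗ q))), k, m) ⊗ q ⊗ k ⊗ p
  Order the arguments:  k ⊗ p ⊗ q ⊗ s(r(p ⊗ s(k ⊗ k ⊗ m ⊗ p ⊗ q, m ⊗ p ⊗ q ⊗ q ⊗ q ⊗ s(p, p, k), p) ⊗ s(k ⊗ m ⊗ p ⊗ q, r(m), opp(k)) ⊗ s(opp(q), k ⊗ k ⊗ k ⊗ q, k ⊗ p ⊗ p ⊗ p) ⊗ t(r(r(p)), s(k ⊗ k ⊗ p, k ⊗ m ⊗ m ⊗ q, m ⊗ q ⊗ q), s(k ⊗ p ⊗ q ⊗ q, k ⊗ k ⊗ m ⊗ m, k ⊗ m ⊗ q))), k, m)

Answer: yes — both canonical forms are k ⊗ p ⊗ q ⊗ s(r(p ⊗ s(k ⊗ k ⊗ m ⊗ p ⊗ q, m ⊗ p ⊗ q ⊗ q ⊗ q ⊗ s(p, p, k), p) ⊗ s(k ⊗ m ⊗ p ⊗ q, r(m), opp(k)) ⊗ s(opp(q), k ⊗ k ⊗ k ⊗ q, k ⊗ p ⊗ p ⊗ p) ⊗ t(r(r(p)), s(k ⊗ k ⊗ p, k ⊗ m ⊗ m ⊗ q, m ⊗ q ⊗ q), s(k ⊗ p ⊗ q ⊗ q, k ⊗ k ⊗ m ⊗ m, k ⊗ m ⊗ q))), k, m)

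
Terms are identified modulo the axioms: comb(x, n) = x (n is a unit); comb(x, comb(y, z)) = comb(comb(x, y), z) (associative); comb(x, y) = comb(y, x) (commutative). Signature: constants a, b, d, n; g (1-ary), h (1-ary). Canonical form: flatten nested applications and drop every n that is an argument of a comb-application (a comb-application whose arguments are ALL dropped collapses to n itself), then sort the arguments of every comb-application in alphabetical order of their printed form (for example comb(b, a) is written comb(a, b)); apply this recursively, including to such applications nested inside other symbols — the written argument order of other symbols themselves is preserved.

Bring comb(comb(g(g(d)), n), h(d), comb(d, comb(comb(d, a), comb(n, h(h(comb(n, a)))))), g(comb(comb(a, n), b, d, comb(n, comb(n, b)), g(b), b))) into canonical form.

Answer: comb(a, d, d, g(comb(a, b, b, b, d, g(b))), g(g(d)), h(d), h(h(a)))

Derivation:
Merge nested applications:  comb(g(g(d)), n, h(d), d, d, a, n, h(h(comb(n, a))), g(comb(comb(a, n), b, d, comb(n, comb(n, b)), g(b), b)))
Canonicalize subterm:  h(h(comb(n, a)))  →  h(h(a))
Simplify inside:  g(comb(comb(a, n), b, d, comb(n, comb(n, b)), g(b), b))  →  g(comb(a, b, b, b, d, g(b)))
Unit:  drop n (×2)
Sort arguments:  comb(a, d, d, g(comb(a, b, b, b, d, g(b))), g(g(d)), h(d), h(h(a)))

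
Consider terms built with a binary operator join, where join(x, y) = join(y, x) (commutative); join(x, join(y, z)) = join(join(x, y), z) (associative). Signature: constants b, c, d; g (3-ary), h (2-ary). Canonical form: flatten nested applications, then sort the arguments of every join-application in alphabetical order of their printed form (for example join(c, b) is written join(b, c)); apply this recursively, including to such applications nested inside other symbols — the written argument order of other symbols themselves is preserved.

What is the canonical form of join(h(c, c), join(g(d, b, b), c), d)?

Un-nest:  join(h(c, c), g(d, b, b), c, d)
Sort:  join(c, d, g(d, b, b), h(c, c))

Answer: join(c, d, g(d, b, b), h(c, c))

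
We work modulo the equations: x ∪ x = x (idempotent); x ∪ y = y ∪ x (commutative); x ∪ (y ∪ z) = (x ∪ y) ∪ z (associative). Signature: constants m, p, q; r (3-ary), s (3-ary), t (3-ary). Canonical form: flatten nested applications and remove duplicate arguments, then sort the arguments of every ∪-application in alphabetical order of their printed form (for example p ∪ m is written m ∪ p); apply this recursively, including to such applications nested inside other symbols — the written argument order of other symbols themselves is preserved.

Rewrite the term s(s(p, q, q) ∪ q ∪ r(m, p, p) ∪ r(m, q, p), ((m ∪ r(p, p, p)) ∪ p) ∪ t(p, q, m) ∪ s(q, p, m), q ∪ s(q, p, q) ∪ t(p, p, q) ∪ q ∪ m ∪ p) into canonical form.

Answer: s(q ∪ r(m, p, p) ∪ r(m, q, p) ∪ s(p, q, q), m ∪ p ∪ r(p, p, p) ∪ s(q, p, m) ∪ t(p, q, m), m ∪ p ∪ q ∪ s(q, p, q) ∪ t(p, p, q))

Derivation:
Work inside:  ((m ∪ r(p, p, p)) ∪ p) ∪ t(p, q, m) ∪ s(q, p, m)
Flatten:  m ∪ r(p, p, p) ∪ p ∪ t(p, q, m) ∪ s(q, p, m)
Order the arguments:  m ∪ p ∪ r(p, p, p) ∪ s(q, p, m) ∪ t(p, q, m)
Rebuild:  s(q ∪ r(m, p, p) ∪ r(m, q, p) ∪ s(p, q, q), m ∪ p ∪ r(p, p, p) ∪ s(q, p, m) ∪ t(p, q, m), m ∪ p ∪ q ∪ s(q, p, q) ∪ t(p, p, q))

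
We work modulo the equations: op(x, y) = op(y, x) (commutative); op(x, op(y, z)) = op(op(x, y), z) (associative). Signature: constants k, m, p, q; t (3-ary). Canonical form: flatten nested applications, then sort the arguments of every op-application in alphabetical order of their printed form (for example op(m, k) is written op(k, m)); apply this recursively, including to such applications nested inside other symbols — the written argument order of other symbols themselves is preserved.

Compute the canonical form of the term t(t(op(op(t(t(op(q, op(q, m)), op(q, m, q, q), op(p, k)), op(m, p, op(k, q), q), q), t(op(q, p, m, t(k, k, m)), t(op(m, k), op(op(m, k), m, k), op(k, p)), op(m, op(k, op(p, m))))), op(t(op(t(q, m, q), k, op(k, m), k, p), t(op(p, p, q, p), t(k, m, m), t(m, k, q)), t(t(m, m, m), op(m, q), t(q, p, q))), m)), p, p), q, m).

Answer: t(t(op(m, t(op(k, k, k, m, p, t(q, m, q)), t(op(p, p, p, q), t(k, m, m), t(m, k, q)), t(t(m, m, m), op(m, q), t(q, p, q))), t(op(m, p, q, t(k, k, m)), t(op(k, m), op(k, k, m, m), op(k, p)), op(k, m, m, p)), t(t(op(m, q, q), op(m, q, q, q), op(k, p)), op(k, m, p, q, q), q)), p, p), q, m)

Derivation:
Descend into:  op(op(t(t(op(q, op(q, m)), op(q, m, q, q), op(p, k)), op(m, p, op(k, q), q), q), t(op(q, p, m, t(k, k, m)), t(op(m, k), op(op(m, k), m, k), op(k, p)), op(m, op(k, op(p, m))))), op(t(op(t(q, m, q), k, op(k, m), k, p), t(op(p, p, q, p), t(k, m, m), t(m, k, q)), t(t(m, m, m), op(m, q), t(q, p, q))), m))
Merge nested applications:  op(t(t(op(q, op(q, m)), op(q, m, q, q), op(p, k)), op(m, p, op(k, q), q), q), t(op(q, p, m, t(k, k, m)), t(op(m, k), op(op(m, k), m, k), op(k, p)), op(m, op(k, op(p, m)))), t(op(t(q, m, q), k, op(k, m), k, p), t(op(p, p, q, p), t(k, m, m), t(m, k, q)), t(t(m, m, m), op(m, q), t(q, p, q))), m)
Simplify inside:  t(t(op(q, op(q, m)), op(q, m, q, q), op(p, k)), op(m, p, op(k, q), q), q)  →  t(t(op(m, q, q), op(m, q, q, q), op(k, p)), op(k, m, p, q, q), q)
Inside:  t(op(q, p, m, t(k, k, m)), t(op(m, k), op(op(m, k), m, k), op(k, p)), op(m, op(k, op(p, m))))  →  t(op(m, p, q, t(k, k, m)), t(op(k, m), op(k, k, m, m), op(k, p)), op(k, m, m, p))
Inside:  t(op(t(q, m, q), k, op(k, m), k, p), t(op(p, p, q, p), t(k, m, m), t(m, k, q)), t(t(m, m, m), op(m, q), t(q, p, q)))  →  t(op(k, k, k, m, p, t(q, m, q)), t(op(p, p, p, q), t(k, m, m), t(m, k, q)), t(t(m, m, m), op(m, q), t(q, p, q)))
Sort arguments:  op(m, t(op(k, k, k, m, p, t(q, m, q)), t(op(p, p, p, q), t(k, m, m), t(m, k, q)), t(t(m, m, m), op(m, q), t(q, p, q))), t(op(m, p, q, t(k, k, m)), t(op(k, m), op(k, k, m, m), op(k, p)), op(k, m, m, p)), t(t(op(m, q, q), op(m, q, q, q), op(k, p)), op(k, m, p, q, q), q))
Reassemble:  t(t(op(m, t(op(k, k, k, m, p, t(q, m, q)), t(op(p, p, p, q), t(k, m, m), t(m, k, q)), t(t(m, m, m), op(m, q), t(q, p, q))), t(op(m, p, q, t(k, k, m)), t(op(k, m), op(k, k, m, m), op(k, p)), op(k, m, m, p)), t(t(op(m, q, q), op(m, q, q, q), op(k, p)), op(k, m, p, q, q), q)), p, p), q, m)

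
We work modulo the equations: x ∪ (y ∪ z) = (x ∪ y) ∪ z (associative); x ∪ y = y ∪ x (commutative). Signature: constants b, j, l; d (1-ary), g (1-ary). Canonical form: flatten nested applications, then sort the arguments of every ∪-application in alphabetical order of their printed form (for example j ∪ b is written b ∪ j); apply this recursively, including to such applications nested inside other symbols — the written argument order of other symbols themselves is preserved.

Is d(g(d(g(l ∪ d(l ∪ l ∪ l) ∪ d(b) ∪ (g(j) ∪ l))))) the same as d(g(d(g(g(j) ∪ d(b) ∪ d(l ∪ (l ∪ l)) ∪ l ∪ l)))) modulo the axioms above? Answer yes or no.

Left:  d(g(d(g(l ∪ d(l ∪ l ∪ l) ∪ d(b) ∪ (g(j) ∪ l)))))
  Descend into:  l ∪ d(l ∪ l ∪ l) ∪ d(b) ∪ (g(j) ∪ l)
  Un-nest:  l ∪ d(l ∪ l ∪ l) ∪ d(b) ∪ g(j) ∪ l
  Sort arguments:  d(b) ∪ d(l ∪ l ∪ l) ∪ g(j) ∪ l ∪ l
  Rebuild:  d(g(d(g(d(b) ∪ d(l ∪ l ∪ l) ∪ g(j) ∪ l ∪ l))))
Right:  d(g(d(g(g(j) ∪ d(b) ∪ d(l ∪ (l ∪ l)) ∪ l ∪ l))))
  Work inside:  g(j) ∪ d(b) ∪ d(l ∪ (l ∪ l)) ∪ l ∪ l
  Inside:  d(l ∪ (l ∪ l))  →  d(l ∪ l ∪ l)
  Sort arguments:  d(b) ∪ d(l ∪ l ∪ l) ∪ g(j) ∪ l ∪ l
  Put back:  d(g(d(g(d(b) ∪ d(l ∪ l ∪ l) ∪ g(j) ∪ l ∪ l))))

Answer: yes — both canonical forms are d(g(d(g(d(b) ∪ d(l ∪ l ∪ l) ∪ g(j) ∪ l ∪ l))))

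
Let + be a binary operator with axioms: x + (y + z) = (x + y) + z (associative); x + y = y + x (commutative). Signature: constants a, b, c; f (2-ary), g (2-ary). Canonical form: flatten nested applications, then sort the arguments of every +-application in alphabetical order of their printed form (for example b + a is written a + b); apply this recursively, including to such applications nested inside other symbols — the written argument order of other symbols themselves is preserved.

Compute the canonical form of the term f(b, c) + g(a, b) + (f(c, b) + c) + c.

Answer: c + c + f(b, c) + f(c, b) + g(a, b)

Derivation:
Merge nested applications:  f(b, c) + g(a, b) + f(c, b) + c + c
Sort:  c + c + f(b, c) + f(c, b) + g(a, b)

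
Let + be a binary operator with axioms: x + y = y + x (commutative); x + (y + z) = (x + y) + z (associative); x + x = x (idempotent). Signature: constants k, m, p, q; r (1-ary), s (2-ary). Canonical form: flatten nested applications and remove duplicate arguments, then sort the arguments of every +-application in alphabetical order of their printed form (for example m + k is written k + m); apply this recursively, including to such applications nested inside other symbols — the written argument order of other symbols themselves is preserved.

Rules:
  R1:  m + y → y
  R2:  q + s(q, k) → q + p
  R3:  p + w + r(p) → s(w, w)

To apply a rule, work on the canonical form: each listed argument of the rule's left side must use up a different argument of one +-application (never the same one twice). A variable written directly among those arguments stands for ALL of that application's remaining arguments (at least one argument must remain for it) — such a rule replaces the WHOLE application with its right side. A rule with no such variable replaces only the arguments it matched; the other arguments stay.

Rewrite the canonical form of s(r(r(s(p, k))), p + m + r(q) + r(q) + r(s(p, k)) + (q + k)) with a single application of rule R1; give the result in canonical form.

Answer: s(r(r(s(p, k))), k + p + q + r(q) + r(s(p, k)))

Derivation:
Canonical form:  s(r(r(s(p, k))), k + m + p + q + r(q) + r(s(p, k)))
R1 matches:  uses m;  y := k + p + q + r(q) + r(s(p, k))
Every leftover argument binds to the variable; the entire application is replaced.
New term:  s(r(r(s(p, k))), k + p + q + r(q) + r(s(p, k)))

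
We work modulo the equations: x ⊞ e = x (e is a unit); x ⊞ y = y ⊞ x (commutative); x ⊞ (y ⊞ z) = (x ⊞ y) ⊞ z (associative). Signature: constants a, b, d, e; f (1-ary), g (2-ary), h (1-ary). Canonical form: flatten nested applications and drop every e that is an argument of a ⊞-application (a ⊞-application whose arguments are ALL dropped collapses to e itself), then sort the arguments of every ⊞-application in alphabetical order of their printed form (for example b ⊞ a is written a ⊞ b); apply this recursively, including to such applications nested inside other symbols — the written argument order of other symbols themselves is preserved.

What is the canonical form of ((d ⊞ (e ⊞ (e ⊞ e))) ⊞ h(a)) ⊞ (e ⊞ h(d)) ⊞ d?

Answer: d ⊞ d ⊞ h(a) ⊞ h(d)

Derivation:
Merge nested applications:  d ⊞ e ⊞ e ⊞ e ⊞ h(a) ⊞ e ⊞ h(d) ⊞ d
Units out:  drop e (×4)
Sort:  d ⊞ d ⊞ h(a) ⊞ h(d)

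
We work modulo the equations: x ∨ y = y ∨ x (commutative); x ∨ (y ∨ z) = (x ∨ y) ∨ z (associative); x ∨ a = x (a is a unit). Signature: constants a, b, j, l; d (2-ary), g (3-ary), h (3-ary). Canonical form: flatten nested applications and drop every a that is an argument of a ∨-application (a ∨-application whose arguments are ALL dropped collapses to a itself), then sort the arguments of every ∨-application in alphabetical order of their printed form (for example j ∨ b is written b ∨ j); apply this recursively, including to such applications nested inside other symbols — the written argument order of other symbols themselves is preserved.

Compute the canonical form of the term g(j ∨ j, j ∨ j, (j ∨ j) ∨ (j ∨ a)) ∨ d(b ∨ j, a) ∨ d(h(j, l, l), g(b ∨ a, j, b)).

Inside:  g(j ∨ j, j ∨ j, (j ∨ j) ∨ (j ∨ a))  →  g(j ∨ j, j ∨ j, j ∨ j ∨ j)
Canonicalize subterm:  d(h(j, l, l), g(b ∨ a, j, b))  →  d(h(j, l, l), g(b, j, b))
Order the arguments:  d(b ∨ j, a) ∨ d(h(j, l, l), g(b, j, b)) ∨ g(j ∨ j, j ∨ j, j ∨ j ∨ j)

Answer: d(b ∨ j, a) ∨ d(h(j, l, l), g(b, j, b)) ∨ g(j ∨ j, j ∨ j, j ∨ j ∨ j)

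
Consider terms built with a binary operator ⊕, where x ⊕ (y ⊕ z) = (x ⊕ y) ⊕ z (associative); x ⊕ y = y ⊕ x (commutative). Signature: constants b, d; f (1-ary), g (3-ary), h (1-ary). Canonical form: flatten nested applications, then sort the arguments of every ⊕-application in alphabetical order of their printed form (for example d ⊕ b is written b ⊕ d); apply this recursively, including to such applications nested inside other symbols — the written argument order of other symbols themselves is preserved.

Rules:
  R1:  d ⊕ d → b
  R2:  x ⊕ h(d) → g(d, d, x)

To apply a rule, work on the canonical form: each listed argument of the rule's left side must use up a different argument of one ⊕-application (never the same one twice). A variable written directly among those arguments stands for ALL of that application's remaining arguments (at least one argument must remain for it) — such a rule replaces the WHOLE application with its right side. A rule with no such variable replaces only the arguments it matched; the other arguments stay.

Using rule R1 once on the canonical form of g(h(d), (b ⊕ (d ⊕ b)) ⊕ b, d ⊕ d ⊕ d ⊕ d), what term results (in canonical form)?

Canonical form:  g(h(d), b ⊕ b ⊕ b ⊕ d, d ⊕ d ⊕ d ⊕ d)
Match R1:  consume d, d
Giving:  g(h(d), b ⊕ b ⊕ b ⊕ d, b ⊕ d ⊕ d)

Answer: g(h(d), b ⊕ b ⊕ b ⊕ d, b ⊕ d ⊕ d)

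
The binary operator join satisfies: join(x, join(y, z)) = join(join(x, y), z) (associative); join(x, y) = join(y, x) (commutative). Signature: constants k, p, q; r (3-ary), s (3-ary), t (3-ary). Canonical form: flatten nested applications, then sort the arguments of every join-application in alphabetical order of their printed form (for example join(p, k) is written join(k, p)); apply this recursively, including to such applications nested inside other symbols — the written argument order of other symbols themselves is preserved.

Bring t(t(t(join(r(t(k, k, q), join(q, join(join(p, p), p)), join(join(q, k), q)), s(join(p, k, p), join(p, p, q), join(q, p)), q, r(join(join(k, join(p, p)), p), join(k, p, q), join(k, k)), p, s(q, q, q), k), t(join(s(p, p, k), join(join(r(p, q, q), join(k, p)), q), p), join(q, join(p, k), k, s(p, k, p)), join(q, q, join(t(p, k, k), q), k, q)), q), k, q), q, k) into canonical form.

Answer: t(t(t(join(k, p, q, r(join(k, p, p, p), join(k, p, q), join(k, k)), r(t(k, k, q), join(p, p, p, q), join(k, q, q)), s(join(k, p, p), join(p, p, q), join(p, q)), s(q, q, q)), t(join(k, p, p, q, r(p, q, q), s(p, p, k)), join(k, k, p, q, s(p, k, p)), join(k, q, q, q, q, t(p, k, k))), q), k, q), q, k)

Derivation:
Focus inside:  join(r(t(k, k, q), join(q, join(join(p, p), p)), join(join(q, k), q)), s(join(p, k, p), join(p, p, q), join(q, p)), q, r(join(join(k, join(p, p)), p), join(k, p, q), join(k, k)), p, s(q, q, q), k)
Inside:  r(t(k, k, q), join(q, join(join(p, p), p)), join(join(q, k), q))  →  r(t(k, k, q), join(p, p, p, q), join(k, q, q))
Inside:  s(join(p, k, p), join(p, p, q), join(q, p))  →  s(join(k, p, p), join(p, p, q), join(p, q))
Canonicalize subterm:  r(join(join(k, join(p, p)), p), join(k, p, q), join(k, k))  →  r(join(k, p, p, p), join(k, p, q), join(k, k))
Sort arguments:  join(k, p, q, r(join(k, p, p, p), join(k, p, q), join(k, k)), r(t(k, k, q), join(p, p, p, q), join(k, q, q)), s(join(k, p, p), join(p, p, q), join(p, q)), s(q, q, q))
Reassemble:  t(t(t(join(k, p, q, r(join(k, p, p, p), join(k, p, q), join(k, k)), r(t(k, k, q), join(p, p, p, q), join(k, q, q)), s(join(k, p, p), join(p, p, q), join(p, q)), s(q, q, q)), t(join(k, p, p, q, r(p, q, q), s(p, p, k)), join(k, k, p, q, s(p, k, p)), join(k, q, q, q, q, t(p, k, k))), q), k, q), q, k)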